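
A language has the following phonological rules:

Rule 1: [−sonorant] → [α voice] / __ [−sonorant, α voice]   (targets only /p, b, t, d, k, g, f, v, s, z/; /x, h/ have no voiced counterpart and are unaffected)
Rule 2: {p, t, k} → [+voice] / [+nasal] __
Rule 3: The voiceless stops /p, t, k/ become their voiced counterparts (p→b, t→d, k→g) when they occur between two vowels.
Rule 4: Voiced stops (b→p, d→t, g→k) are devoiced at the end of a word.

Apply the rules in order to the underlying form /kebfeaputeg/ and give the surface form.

kepfeabudek

Rule 1 (regressive voicing assimilation): /b/ precedes the voiceless obstruent /f/, so it devoices to [p] by assimilation. /kebfeaputeg/ → kepfeaputeg.
Rule 2 (post-nasal voicing): no segment meets the environment; /kepfeaputeg/ is unchanged.
Rule 3 (intervocalic voicing): /p/ is a voiceless stop between vowels /a/ and /u/, so it voices to [b]. /t/ is a voiceless stop between vowels /u/ and /e/, so it voices to [d]. /kepfeaputeg/ → kepfeabudeg.
Rule 4 (final devoicing): /g/ is a voiced stop in word-final position, so it devoices to [k]. /kepfeabudeg/ → kepfeabudek.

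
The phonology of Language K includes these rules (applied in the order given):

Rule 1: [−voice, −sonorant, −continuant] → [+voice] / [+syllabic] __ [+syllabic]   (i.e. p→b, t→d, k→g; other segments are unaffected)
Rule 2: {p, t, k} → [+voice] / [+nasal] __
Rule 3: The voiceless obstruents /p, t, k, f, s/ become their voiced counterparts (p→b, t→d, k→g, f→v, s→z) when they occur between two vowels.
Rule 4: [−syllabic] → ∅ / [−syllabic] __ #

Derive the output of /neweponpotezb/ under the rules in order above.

Rule 1 (intervocalic voicing): /p/ is a voiceless stop between vowels /e/ and /o/, so it voices to [b]. /t/ is a voiceless stop between vowels /o/ and /e/, so it voices to [d]. /neweponpotezb/ → newebonpodezb.
Rule 2 (post-nasal voicing): /p/ is a voiceless stop immediately after the nasal /n/, so it voices to [b]. /newebonpodezb/ → newebonbodezb.
Rule 3 (intervocalic voicing): no segment meets the environment; /newebonbodezb/ is unchanged.
Rule 4 (final cluster simplification): /b/ is the second consonant of a word-final cluster /zb/, so it deletes. /newebonbodezb/ → newebonbodez.

newebonbodez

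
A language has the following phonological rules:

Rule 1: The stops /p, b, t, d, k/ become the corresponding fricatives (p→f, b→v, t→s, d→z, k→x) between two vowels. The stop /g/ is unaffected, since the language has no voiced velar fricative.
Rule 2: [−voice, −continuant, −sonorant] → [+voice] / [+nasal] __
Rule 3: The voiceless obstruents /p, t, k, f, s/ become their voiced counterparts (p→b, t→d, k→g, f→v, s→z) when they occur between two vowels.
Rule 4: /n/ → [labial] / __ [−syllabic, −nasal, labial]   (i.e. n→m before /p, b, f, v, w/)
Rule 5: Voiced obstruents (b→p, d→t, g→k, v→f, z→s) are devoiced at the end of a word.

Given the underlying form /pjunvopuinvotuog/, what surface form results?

Rule 1 (intervocalic spirantization): /p/ is a stop between vowels /o/ and /u/, so it spirantizes to the fricative [f]. /t/ is a stop between vowels /o/ and /u/, so it spirantizes to the fricative [s]. /pjunvopuinvotuog/ → pjunvofuinvosuog.
Rule 2 (post-nasal voicing): no segment meets the environment; /pjunvofuinvosuog/ is unchanged.
Rule 3 (intervocalic voicing): /f/ is a voiceless obstruent between vowels /o/ and /u/, so it voices to [v]. /s/ is a voiceless obstruent between vowels /o/ and /u/, so it voices to [z]. /pjunvofuinvosuog/ → pjunvovuinvozuog.
Rule 4 (nasal place assimilation): /n/ precedes the labial consonant /v/, so it assimilates in place to [m]. /n/ precedes the labial consonant /v/, so it assimilates in place to [m]. /pjunvovuinvozuog/ → pjumvovuimvozuog.
Rule 5 (final devoicing): /g/ is a voiced obstruent in word-final position, so it devoices to [k]. /pjumvovuimvozuog/ → pjumvovuimvozuok.

pjumvovuimvozuok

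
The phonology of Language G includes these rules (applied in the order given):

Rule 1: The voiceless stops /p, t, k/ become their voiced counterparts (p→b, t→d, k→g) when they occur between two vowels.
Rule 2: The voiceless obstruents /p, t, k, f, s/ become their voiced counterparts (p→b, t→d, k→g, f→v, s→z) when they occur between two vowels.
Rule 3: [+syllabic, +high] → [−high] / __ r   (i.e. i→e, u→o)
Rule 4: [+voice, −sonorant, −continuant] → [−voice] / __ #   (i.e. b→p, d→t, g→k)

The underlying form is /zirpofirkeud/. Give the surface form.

zerpoverkeut

Rule 1 (intervocalic voicing): no segment meets the environment; /zirpofirkeud/ is unchanged.
Rule 2 (intervocalic voicing): /f/ is a voiceless obstruent between vowels /o/ and /i/, so it voices to [v]. /zirpofirkeud/ → zirpovirkeud.
Rule 3 (pre-rhotic lowering): /i/ is a high vowel immediately before /r/, so it lowers to [e]. /i/ is a high vowel immediately before /r/, so it lowers to [e]. /zirpovirkeud/ → zerpoverkeud.
Rule 4 (final devoicing): /d/ is a voiced stop in word-final position, so it devoices to [t]. /zerpoverkeud/ → zerpoverkeut.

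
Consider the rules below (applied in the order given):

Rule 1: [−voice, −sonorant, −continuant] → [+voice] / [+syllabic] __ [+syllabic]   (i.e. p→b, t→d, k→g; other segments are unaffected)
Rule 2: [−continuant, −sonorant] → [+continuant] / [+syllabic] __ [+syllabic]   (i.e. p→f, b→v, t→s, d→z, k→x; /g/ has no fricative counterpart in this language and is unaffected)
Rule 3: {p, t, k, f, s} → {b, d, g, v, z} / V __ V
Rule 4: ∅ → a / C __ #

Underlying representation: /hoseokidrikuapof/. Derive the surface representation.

Rule 1 (intervocalic voicing): /k/ is a voiceless stop between vowels /o/ and /i/, so it voices to [g]. /k/ is a voiceless stop between vowels /i/ and /u/, so it voices to [g]. /p/ is a voiceless stop between vowels /a/ and /o/, so it voices to [b]. /hoseokidrikuapof/ → hoseogidriguabof.
Rule 2 (intervocalic spirantization): /b/ is a stop between vowels /a/ and /o/, so it spirantizes to the fricative [v]. /hoseogidriguabof/ → hoseogidriguavof.
Rule 3 (intervocalic voicing): /s/ is a voiceless obstruent between vowels /o/ and /e/, so it voices to [z]. /hoseogidriguavof/ → hozeogidriguavof.
Rule 4 (final a-epenthesis): the form ends in the consonant /f/, so [a] is inserted word-finally. /hozeogidriguavof/ → hozeogidriguavofa.

hozeogidriguavofa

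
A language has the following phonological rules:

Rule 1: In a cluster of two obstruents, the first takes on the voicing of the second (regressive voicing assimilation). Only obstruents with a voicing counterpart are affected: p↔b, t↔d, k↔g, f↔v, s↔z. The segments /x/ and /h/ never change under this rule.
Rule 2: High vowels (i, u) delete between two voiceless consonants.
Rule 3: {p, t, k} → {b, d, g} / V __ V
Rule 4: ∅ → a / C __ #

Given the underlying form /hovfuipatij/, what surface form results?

Rule 1 (regressive voicing assimilation): /v/ precedes the voiceless obstruent /f/, so it devoices to [f] by assimilation. /hovfuipatij/ → hoffuipatij.
Rule 2 (high vowel syncope): no segment meets the environment; /hoffuipatij/ is unchanged.
Rule 3 (intervocalic voicing): /p/ is a voiceless stop between vowels /i/ and /a/, so it voices to [b]. /t/ is a voiceless stop between vowels /a/ and /i/, so it voices to [d]. /hoffuipatij/ → hoffuibadij.
Rule 4 (final a-epenthesis): the form ends in the consonant /j/, so [a] is inserted word-finally. /hoffuibadij/ → hoffuibadija.

hoffuibadija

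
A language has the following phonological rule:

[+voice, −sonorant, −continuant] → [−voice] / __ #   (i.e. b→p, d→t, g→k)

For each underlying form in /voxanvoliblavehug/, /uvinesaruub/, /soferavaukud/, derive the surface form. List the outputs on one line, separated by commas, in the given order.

/voxanvoliblavehug/: /g/ is a voiced stop in word-final position, so it devoices to [k]. → [voxanvoliblavehuk].
/uvinesaruub/: /b/ is a voiced stop in word-final position, so it devoices to [p]. → [uvinesaruup].
/soferavaukud/: /d/ is a voiced stop in word-final position, so it devoices to [t]. → [soferavaukut].

voxanvoliblavehuk, uvinesaruup, soferavaukut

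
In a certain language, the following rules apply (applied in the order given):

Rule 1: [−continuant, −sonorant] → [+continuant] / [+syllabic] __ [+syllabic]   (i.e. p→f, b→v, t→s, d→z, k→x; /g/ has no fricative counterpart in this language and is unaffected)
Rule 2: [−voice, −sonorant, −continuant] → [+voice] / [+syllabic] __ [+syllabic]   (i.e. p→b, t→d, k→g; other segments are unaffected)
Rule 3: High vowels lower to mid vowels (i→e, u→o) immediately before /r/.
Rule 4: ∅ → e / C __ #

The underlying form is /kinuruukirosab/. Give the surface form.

kinoruuxerosabe

Rule 1 (intervocalic spirantization): /k/ is a stop between vowels /u/ and /i/, so it spirantizes to the fricative [x]. /kinuruukirosab/ → kinuruuxirosab.
Rule 2 (intervocalic voicing): no segment meets the environment; /kinuruuxirosab/ is unchanged.
Rule 3 (pre-rhotic lowering): /u/ is a high vowel immediately before /r/, so it lowers to [o]. /i/ is a high vowel immediately before /r/, so it lowers to [e]. /kinuruuxirosab/ → kinoruuxerosab.
Rule 4 (final e-epenthesis): the form ends in the consonant /b/, so [e] is inserted word-finally. /kinoruuxerosab/ → kinoruuxerosabe.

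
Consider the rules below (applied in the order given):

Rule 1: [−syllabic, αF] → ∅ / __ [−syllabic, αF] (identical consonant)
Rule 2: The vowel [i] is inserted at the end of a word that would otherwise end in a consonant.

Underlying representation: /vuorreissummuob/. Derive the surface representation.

vuoreisumuobi

Rule 1 (degemination): /rr/ is a geminate; the first /r/ deletes. /ss/ is a geminate; the first /s/ deletes. /mm/ is a geminate; the first /m/ deletes. /vuorreissummuob/ → vuoreisumuob.
Rule 2 (final i-epenthesis): the form ends in the consonant /b/, so [i] is inserted word-finally. /vuoreisumuob/ → vuoreisumuobi.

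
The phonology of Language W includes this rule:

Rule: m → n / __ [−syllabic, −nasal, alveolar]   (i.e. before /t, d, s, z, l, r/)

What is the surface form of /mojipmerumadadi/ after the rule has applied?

No segment of /mojipmerumadadi/ meets the structural description of the rule, so the form surfaces unchanged.

mojipmerumadadi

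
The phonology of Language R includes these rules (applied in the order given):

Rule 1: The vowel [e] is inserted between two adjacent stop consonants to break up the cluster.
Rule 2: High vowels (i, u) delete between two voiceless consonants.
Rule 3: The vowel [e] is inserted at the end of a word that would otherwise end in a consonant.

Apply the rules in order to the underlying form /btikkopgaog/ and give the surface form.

Rule 1 (stop-cluster e-epenthesis): /b/ and /t/ form a stop–stop cluster, so [e] is inserted between them. /k/ and /k/ form a stop–stop cluster, so [e] is inserted between them. /p/ and /g/ form a stop–stop cluster, so [e] is inserted between them. /btikkopgaog/ → betikekopegaog.
Rule 2 (high vowel syncope): /i/ is a high vowel flanked by voiceless consonants /t/ and /k/, so it deletes. /betikekopegaog/ → betkekopegaog.
Rule 3 (final e-epenthesis): the form ends in the consonant /g/, so [e] is inserted word-finally. /betkekopegaog/ → betkekopegaoge.

betkekopegaoge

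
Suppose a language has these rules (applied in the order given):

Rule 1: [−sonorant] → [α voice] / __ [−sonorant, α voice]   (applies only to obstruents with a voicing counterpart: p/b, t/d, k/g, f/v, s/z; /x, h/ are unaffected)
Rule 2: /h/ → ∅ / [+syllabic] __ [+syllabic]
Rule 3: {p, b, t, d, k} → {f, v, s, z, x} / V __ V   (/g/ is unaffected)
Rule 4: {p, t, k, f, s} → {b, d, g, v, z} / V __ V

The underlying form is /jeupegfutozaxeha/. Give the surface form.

jeuvekfuzozaxea

Rule 1 (regressive voicing assimilation): /g/ precedes the voiceless obstruent /f/, so it devoices to [k] by assimilation. /jeupegfutozaxeha/ → jeupekfutozaxeha.
Rule 2 (intervocalic h-deletion): /h/ occurs between vowels /e/ and /a/, so it deletes. /jeupekfutozaxeha/ → jeupekfutozaxea.
Rule 3 (intervocalic spirantization): /p/ is a stop between vowels /u/ and /e/, so it spirantizes to the fricative [f]. /t/ is a stop between vowels /u/ and /o/, so it spirantizes to the fricative [s]. /jeupekfutozaxea/ → jeufekfusozaxea.
Rule 4 (intervocalic voicing): /f/ is a voiceless obstruent between vowels /u/ and /e/, so it voices to [v]. /s/ is a voiceless obstruent between vowels /u/ and /o/, so it voices to [z]. /jeufekfusozaxea/ → jeuvekfuzozaxea.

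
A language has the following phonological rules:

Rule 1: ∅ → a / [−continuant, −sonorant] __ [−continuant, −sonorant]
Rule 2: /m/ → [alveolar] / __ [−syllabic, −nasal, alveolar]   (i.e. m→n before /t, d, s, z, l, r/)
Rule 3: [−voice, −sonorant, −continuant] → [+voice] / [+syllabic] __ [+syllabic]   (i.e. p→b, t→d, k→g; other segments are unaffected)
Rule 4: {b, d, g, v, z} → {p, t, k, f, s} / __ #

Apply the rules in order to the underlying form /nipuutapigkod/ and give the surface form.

nibuudabigagot

Rule 1 (stop-cluster a-epenthesis): /g/ and /k/ form a stop–stop cluster, so [a] is inserted between them. /nipuutapigkod/ → nipuutapigakod.
Rule 2 (nasal place assimilation): no segment meets the environment; /nipuutapigakod/ is unchanged.
Rule 3 (intervocalic voicing): /p/ is a voiceless stop between vowels /i/ and /u/, so it voices to [b]. /t/ is a voiceless stop between vowels /u/ and /a/, so it voices to [d]. /p/ is a voiceless stop between vowels /a/ and /i/, so it voices to [b]. /k/ is a voiceless stop between vowels /a/ and /o/, so it voices to [g]. /nipuutapigakod/ → nibuudabigagod.
Rule 4 (final devoicing): /d/ is a voiced obstruent in word-final position, so it devoices to [t]. /nibuudabigagod/ → nibuudabigagot.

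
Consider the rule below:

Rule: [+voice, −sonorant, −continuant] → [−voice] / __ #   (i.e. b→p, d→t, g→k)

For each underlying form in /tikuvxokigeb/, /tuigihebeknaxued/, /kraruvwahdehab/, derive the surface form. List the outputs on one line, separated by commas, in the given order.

tikuvxokigep, tuigihebeknaxuet, kraruvwahdehap

/tikuvxokigeb/: /b/ is a voiced stop in word-final position, so it devoices to [p]. → [tikuvxokigep].
/tuigihebeknaxued/: /d/ is a voiced stop in word-final position, so it devoices to [t]. → [tuigihebeknaxuet].
/kraruvwahdehab/: /b/ is a voiced stop in word-final position, so it devoices to [p]. → [kraruvwahdehap].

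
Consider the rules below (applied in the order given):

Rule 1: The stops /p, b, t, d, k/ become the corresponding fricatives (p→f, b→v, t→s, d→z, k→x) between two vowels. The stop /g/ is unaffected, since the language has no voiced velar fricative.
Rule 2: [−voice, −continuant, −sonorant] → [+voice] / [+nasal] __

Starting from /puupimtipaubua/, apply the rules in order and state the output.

Rule 1 (intervocalic spirantization): /p/ is a stop between vowels /u/ and /i/, so it spirantizes to the fricative [f]. /p/ is a stop between vowels /i/ and /a/, so it spirantizes to the fricative [f]. /b/ is a stop between vowels /u/ and /u/, so it spirantizes to the fricative [v]. /puupimtipaubua/ → puufimtifauvua.
Rule 2 (post-nasal voicing): /t/ is a voiceless stop immediately after the nasal /m/, so it voices to [d]. /puufimtifauvua/ → puufimdifauvua.

puufimdifauvua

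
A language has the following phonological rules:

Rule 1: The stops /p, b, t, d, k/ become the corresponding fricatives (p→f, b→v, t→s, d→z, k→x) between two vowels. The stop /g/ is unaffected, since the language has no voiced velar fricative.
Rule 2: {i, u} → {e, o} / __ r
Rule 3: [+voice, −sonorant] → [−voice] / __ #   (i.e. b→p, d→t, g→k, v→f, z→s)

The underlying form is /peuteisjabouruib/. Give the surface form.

Rule 1 (intervocalic spirantization): /t/ is a stop between vowels /u/ and /e/, so it spirantizes to the fricative [s]. /b/ is a stop between vowels /a/ and /o/, so it spirantizes to the fricative [v]. /peuteisjabouruib/ → peuseisjavouruib.
Rule 2 (pre-rhotic lowering): /u/ is a high vowel immediately before /r/, so it lowers to [o]. /peuseisjavouruib/ → peuseisjavooruib.
Rule 3 (final devoicing): /b/ is a voiced obstruent in word-final position, so it devoices to [p]. /peuseisjavooruib/ → peuseisjavooruip.

peuseisjavooruip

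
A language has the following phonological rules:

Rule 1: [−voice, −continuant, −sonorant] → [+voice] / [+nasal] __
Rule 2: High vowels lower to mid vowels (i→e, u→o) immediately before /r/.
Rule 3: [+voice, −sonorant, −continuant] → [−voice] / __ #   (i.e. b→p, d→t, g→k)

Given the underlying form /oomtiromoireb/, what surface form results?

oomderomoerep

Rule 1 (post-nasal voicing): /t/ is a voiceless stop immediately after the nasal /m/, so it voices to [d]. /oomtiromoireb/ → oomdiromoireb.
Rule 2 (pre-rhotic lowering): /i/ is a high vowel immediately before /r/, so it lowers to [e]. /i/ is a high vowel immediately before /r/, so it lowers to [e]. /oomdiromoireb/ → oomderomoereb.
Rule 3 (final devoicing): /b/ is a voiced stop in word-final position, so it devoices to [p]. /oomderomoereb/ → oomderomoerep.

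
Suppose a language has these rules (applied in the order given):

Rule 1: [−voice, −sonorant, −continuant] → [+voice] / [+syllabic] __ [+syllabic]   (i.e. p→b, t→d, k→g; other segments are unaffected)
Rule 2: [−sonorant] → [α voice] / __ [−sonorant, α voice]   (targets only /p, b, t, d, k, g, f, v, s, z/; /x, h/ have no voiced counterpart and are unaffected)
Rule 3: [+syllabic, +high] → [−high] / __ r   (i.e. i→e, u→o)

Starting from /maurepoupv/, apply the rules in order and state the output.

maoreboubv

Rule 1 (intervocalic voicing): /p/ is a voiceless stop between vowels /e/ and /o/, so it voices to [b]. /maurepoupv/ → maureboupv.
Rule 2 (regressive voicing assimilation): /p/ precedes the voiced obstruent /v/, so it voices to [b] by assimilation. /maureboupv/ → maureboubv.
Rule 3 (pre-rhotic lowering): /u/ is a high vowel immediately before /r/, so it lowers to [o]. /maureboubv/ → maoreboubv.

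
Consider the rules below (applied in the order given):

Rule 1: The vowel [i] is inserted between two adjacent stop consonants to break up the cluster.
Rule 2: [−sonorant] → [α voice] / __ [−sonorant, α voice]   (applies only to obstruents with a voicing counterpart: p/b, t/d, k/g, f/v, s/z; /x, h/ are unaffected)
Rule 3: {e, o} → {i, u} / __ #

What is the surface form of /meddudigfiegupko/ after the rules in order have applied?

medidudikfiegupiku

Rule 1 (stop-cluster i-epenthesis): /d/ and /d/ form a stop–stop cluster, so [i] is inserted between them. /p/ and /k/ form a stop–stop cluster, so [i] is inserted between them. /meddudigfiegupko/ → medidudigfiegupiko.
Rule 2 (regressive voicing assimilation): /g/ precedes the voiceless obstruent /f/, so it devoices to [k] by assimilation. /medidudigfiegupiko/ → medidudikfiegupiko.
Rule 3 (final vowel raising): /o/ is a mid vowel in word-final position, so it raises to [u]. /medidudikfiegupiko/ → medidudikfiegupiku.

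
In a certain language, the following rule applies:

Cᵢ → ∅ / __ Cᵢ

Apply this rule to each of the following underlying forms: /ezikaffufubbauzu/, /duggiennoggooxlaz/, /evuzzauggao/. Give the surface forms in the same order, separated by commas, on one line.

ezikafufubauzu, dugienogooxlaz, evuzaugao

/ezikaffufubbauzu/: /ff/ is a geminate; the first /f/ deletes. /bb/ is a geminate; the first /b/ deletes. → [ezikafufubauzu].
/duggiennoggooxlaz/: /gg/ is a geminate; the first /g/ deletes. /nn/ is a geminate; the first /n/ deletes. /gg/ is a geminate; the first /g/ deletes. → [dugienogooxlaz].
/evuzzauggao/: /zz/ is a geminate; the first /z/ deletes. /gg/ is a geminate; the first /g/ deletes. → [evuzaugao].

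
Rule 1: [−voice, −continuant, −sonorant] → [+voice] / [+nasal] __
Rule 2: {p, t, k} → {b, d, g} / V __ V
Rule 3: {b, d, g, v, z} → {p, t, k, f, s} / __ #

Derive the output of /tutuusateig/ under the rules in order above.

Rule 1 (post-nasal voicing): no segment meets the environment; /tutuusateig/ is unchanged.
Rule 2 (intervocalic voicing): /t/ is a voiceless stop between vowels /u/ and /u/, so it voices to [d]. /t/ is a voiceless stop between vowels /a/ and /e/, so it voices to [d]. /tutuusateig/ → tuduusadeig.
Rule 3 (final devoicing): /g/ is a voiced obstruent in word-final position, so it devoices to [k]. /tuduusadeig/ → tuduusadeik.

tuduusadeik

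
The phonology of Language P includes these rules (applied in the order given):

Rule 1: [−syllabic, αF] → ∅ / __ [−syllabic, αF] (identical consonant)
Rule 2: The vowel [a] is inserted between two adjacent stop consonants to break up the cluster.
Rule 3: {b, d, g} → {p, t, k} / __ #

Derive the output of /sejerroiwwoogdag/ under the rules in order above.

Rule 1 (degemination): /rr/ is a geminate; the first /r/ deletes. /ww/ is a geminate; the first /w/ deletes. /sejerroiwwoogdag/ → sejeroiwoogdag.
Rule 2 (stop-cluster a-epenthesis): /g/ and /d/ form a stop–stop cluster, so [a] is inserted between them. /sejeroiwoogdag/ → sejeroiwoogadag.
Rule 3 (final devoicing): /g/ is a voiced stop in word-final position, so it devoices to [k]. /sejeroiwoogadag/ → sejeroiwoogadak.

sejeroiwoogadak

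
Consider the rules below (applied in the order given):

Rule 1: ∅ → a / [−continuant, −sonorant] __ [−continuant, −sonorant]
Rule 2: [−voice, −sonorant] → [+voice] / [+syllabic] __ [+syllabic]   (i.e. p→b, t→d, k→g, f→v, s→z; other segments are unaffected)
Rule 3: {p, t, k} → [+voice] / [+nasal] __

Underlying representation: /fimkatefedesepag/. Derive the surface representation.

fimgadevedezebag

Rule 1 (stop-cluster a-epenthesis): no segment meets the environment; /fimkatefedesepag/ is unchanged.
Rule 2 (intervocalic voicing): /t/ is a voiceless obstruent between vowels /a/ and /e/, so it voices to [d]. /f/ is a voiceless obstruent between vowels /e/ and /e/, so it voices to [v]. /s/ is a voiceless obstruent between vowels /e/ and /e/, so it voices to [z]. /p/ is a voiceless obstruent between vowels /e/ and /a/, so it voices to [b]. /fimkatefedesepag/ → fimkadevedezebag.
Rule 3 (post-nasal voicing): /k/ is a voiceless stop immediately after the nasal /m/, so it voices to [g]. /fimkadevedezebag/ → fimgadevedezebag.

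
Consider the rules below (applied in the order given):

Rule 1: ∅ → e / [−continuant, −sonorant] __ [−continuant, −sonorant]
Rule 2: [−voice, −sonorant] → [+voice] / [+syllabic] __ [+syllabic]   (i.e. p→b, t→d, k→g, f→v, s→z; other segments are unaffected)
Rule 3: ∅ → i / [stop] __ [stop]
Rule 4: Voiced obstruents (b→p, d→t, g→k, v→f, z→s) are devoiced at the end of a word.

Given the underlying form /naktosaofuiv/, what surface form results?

nagedozaovuif

Rule 1 (stop-cluster e-epenthesis): /k/ and /t/ form a stop–stop cluster, so [e] is inserted between them. /naktosaofuiv/ → naketosaofuiv.
Rule 2 (intervocalic voicing): /k/ is a voiceless obstruent between vowels /a/ and /e/, so it voices to [g]. /t/ is a voiceless obstruent between vowels /e/ and /o/, so it voices to [d]. /s/ is a voiceless obstruent between vowels /o/ and /a/, so it voices to [z]. /f/ is a voiceless obstruent between vowels /o/ and /u/, so it voices to [v]. /naketosaofuiv/ → nagedozaovuiv.
Rule 3 (stop-cluster i-epenthesis): no segment meets the environment; /nagedozaovuiv/ is unchanged.
Rule 4 (final devoicing): /v/ is a voiced obstruent in word-final position, so it devoices to [f]. /nagedozaovuiv/ → nagedozaovuif.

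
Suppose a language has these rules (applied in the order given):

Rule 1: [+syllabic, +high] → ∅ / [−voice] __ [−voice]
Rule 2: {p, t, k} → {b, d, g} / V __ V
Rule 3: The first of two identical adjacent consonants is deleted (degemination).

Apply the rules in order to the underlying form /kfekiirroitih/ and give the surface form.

Rule 1 (high vowel syncope): /i/ is a high vowel flanked by voiceless consonants /t/ and /h/, so it deletes. /kfekiirroitih/ → kfekiirroith.
Rule 2 (intervocalic voicing): /k/ is a voiceless stop between vowels /e/ and /i/, so it voices to [g]. /kfekiirroith/ → kfegiirroith.
Rule 3 (degemination): /rr/ is a geminate; the first /r/ deletes. /kfegiirroith/ → kfegiiroith.

kfegiiroith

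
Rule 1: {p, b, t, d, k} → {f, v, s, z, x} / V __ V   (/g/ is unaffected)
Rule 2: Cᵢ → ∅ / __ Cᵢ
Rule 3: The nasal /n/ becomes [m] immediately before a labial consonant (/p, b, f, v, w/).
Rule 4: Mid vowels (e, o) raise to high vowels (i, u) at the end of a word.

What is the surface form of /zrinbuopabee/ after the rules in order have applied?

Rule 1 (intervocalic spirantization): /p/ is a stop between vowels /o/ and /a/, so it spirantizes to the fricative [f]. /b/ is a stop between vowels /a/ and /e/, so it spirantizes to the fricative [v]. /zrinbuopabee/ → zrinbuofavee.
Rule 2 (degemination): no segment meets the environment; /zrinbuofavee/ is unchanged.
Rule 3 (nasal place assimilation): /n/ precedes the labial consonant /b/, so it assimilates in place to [m]. /zrinbuofavee/ → zrimbuofavee.
Rule 4 (final vowel raising): /e/ is a mid vowel in word-final position, so it raises to [i]. /zrimbuofavee/ → zrimbuofavei.

zrimbuofavei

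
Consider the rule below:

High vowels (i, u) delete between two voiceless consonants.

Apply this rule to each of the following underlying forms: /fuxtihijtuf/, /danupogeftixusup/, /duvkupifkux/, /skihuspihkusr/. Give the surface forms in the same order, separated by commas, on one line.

/fuxtihijtuf/: /u/ is a high vowel flanked by voiceless consonants /f/ and /x/, so it deletes. /i/ is a high vowel flanked by voiceless consonants /t/ and /h/, so it deletes. /u/ is a high vowel flanked by voiceless consonants /t/ and /f/, so it deletes. → [fxthijtf].
/danupogeftixusup/: /i/ is a high vowel flanked by voiceless consonants /t/ and /x/, so it deletes. /u/ is a high vowel flanked by voiceless consonants /x/ and /s/, so it deletes. /u/ is a high vowel flanked by voiceless consonants /s/ and /p/, so it deletes. → [danupogeftxsp].
/duvkupifkux/: /u/ is a high vowel flanked by voiceless consonants /k/ and /p/, so it deletes. /i/ is a high vowel flanked by voiceless consonants /p/ and /f/, so it deletes. /u/ is a high vowel flanked by voiceless consonants /k/ and /x/, so it deletes. → [duvkpfkx].
/skihuspihkusr/: /i/ is a high vowel flanked by voiceless consonants /k/ and /h/, so it deletes. /u/ is a high vowel flanked by voiceless consonants /h/ and /s/, so it deletes. /i/ is a high vowel flanked by voiceless consonants /p/ and /h/, so it deletes. /u/ is a high vowel flanked by voiceless consonants /k/ and /s/, so it deletes. → [skhsphksr].

fxthijtf, danupogeftxsp, duvkpfkx, skhsphksr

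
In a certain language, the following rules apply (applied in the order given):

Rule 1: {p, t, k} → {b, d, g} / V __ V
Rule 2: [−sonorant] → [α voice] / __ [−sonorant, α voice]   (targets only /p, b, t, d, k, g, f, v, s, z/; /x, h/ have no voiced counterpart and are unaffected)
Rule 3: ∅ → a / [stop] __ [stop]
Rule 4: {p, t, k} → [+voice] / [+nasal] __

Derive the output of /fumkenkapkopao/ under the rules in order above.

fumgengapakobao

Rule 1 (intervocalic voicing): /p/ is a voiceless stop between vowels /o/ and /a/, so it voices to [b]. /fumkenkapkopao/ → fumkenkapkobao.
Rule 2 (regressive voicing assimilation): no segment meets the environment; /fumkenkapkobao/ is unchanged.
Rule 3 (stop-cluster a-epenthesis): /p/ and /k/ form a stop–stop cluster, so [a] is inserted between them. /fumkenkapkobao/ → fumkenkapakobao.
Rule 4 (post-nasal voicing): /k/ is a voiceless stop immediately after the nasal /m/, so it voices to [g]. /k/ is a voiceless stop immediately after the nasal /n/, so it voices to [g]. /fumkenkapakobao/ → fumgengapakobao.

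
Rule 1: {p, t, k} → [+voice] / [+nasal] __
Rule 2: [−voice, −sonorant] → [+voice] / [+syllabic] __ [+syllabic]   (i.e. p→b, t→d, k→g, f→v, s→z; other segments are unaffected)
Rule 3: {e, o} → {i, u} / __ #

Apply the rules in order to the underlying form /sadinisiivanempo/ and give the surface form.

Rule 1 (post-nasal voicing): /p/ is a voiceless stop immediately after the nasal /m/, so it voices to [b]. /sadinisiivanempo/ → sadinisiivanembo.
Rule 2 (intervocalic voicing): /s/ is a voiceless obstruent between vowels /i/ and /i/, so it voices to [z]. /sadinisiivanembo/ → sadiniziivanembo.
Rule 3 (final vowel raising): /o/ is a mid vowel in word-final position, so it raises to [u]. /sadiniziivanembo/ → sadiniziivanembu.

sadiniziivanembu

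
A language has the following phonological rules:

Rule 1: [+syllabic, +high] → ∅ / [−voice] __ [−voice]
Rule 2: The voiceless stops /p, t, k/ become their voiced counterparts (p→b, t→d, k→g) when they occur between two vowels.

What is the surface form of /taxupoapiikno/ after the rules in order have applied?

Rule 1 (high vowel syncope): /u/ is a high vowel flanked by voiceless consonants /x/ and /p/, so it deletes. /taxupoapiikno/ → taxpoapiikno.
Rule 2 (intervocalic voicing): /p/ is a voiceless stop between vowels /a/ and /i/, so it voices to [b]. /taxpoapiikno/ → taxpoabiikno.

taxpoabiikno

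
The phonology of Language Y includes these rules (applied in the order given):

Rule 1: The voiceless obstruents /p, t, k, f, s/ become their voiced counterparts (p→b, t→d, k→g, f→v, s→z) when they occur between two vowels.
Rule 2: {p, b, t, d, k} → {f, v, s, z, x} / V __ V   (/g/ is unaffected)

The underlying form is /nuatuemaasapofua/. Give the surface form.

nuazuemaazavovua

Rule 1 (intervocalic voicing): /t/ is a voiceless obstruent between vowels /a/ and /u/, so it voices to [d]. /s/ is a voiceless obstruent between vowels /a/ and /a/, so it voices to [z]. /p/ is a voiceless obstruent between vowels /a/ and /o/, so it voices to [b]. /f/ is a voiceless obstruent between vowels /o/ and /u/, so it voices to [v]. /nuatuemaasapofua/ → nuaduemaazabovua.
Rule 2 (intervocalic spirantization): /d/ is a stop between vowels /a/ and /u/, so it spirantizes to the fricative [z]. /b/ is a stop between vowels /a/ and /o/, so it spirantizes to the fricative [v]. /nuaduemaazabovua/ → nuazuemaazavovua.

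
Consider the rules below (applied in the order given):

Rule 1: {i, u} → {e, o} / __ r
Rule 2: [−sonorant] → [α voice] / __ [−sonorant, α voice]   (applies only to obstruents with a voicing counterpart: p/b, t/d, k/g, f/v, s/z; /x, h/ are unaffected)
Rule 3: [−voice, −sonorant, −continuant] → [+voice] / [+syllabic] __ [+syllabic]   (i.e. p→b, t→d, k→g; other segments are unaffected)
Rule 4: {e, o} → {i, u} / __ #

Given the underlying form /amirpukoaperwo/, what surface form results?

Rule 1 (pre-rhotic lowering): /i/ is a high vowel immediately before /r/, so it lowers to [e]. /amirpukoaperwo/ → amerpukoaperwo.
Rule 2 (regressive voicing assimilation): no segment meets the environment; /amerpukoaperwo/ is unchanged.
Rule 3 (intervocalic voicing): /k/ is a voiceless stop between vowels /u/ and /o/, so it voices to [g]. /p/ is a voiceless stop between vowels /a/ and /e/, so it voices to [b]. /amerpukoaperwo/ → amerpugoaberwo.
Rule 4 (final vowel raising): /o/ is a mid vowel in word-final position, so it raises to [u]. /amerpugoaberwo/ → amerpugoaberwu.

amerpugoaberwu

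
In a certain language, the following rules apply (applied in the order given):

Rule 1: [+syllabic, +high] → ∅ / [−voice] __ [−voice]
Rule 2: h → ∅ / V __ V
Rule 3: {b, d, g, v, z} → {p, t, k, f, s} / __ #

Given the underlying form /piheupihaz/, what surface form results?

Rule 1 (high vowel syncope): /i/ is a high vowel flanked by voiceless consonants /p/ and /h/, so it deletes. /i/ is a high vowel flanked by voiceless consonants /p/ and /h/, so it deletes. /piheupihaz/ → pheuphaz.
Rule 2 (intervocalic h-deletion): no segment meets the environment; /pheuphaz/ is unchanged.
Rule 3 (final devoicing): /z/ is a voiced obstruent in word-final position, so it devoices to [s]. /pheuphaz/ → pheuphas.

pheuphas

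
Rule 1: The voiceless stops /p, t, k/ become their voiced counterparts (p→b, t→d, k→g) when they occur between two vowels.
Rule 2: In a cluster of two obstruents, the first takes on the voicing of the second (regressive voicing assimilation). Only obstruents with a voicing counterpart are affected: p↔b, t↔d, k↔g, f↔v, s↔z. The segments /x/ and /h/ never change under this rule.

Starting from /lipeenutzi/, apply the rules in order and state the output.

libeenudzi

Rule 1 (intervocalic voicing): /p/ is a voiceless stop between vowels /i/ and /e/, so it voices to [b]. /lipeenutzi/ → libeenutzi.
Rule 2 (regressive voicing assimilation): /t/ precedes the voiced obstruent /z/, so it voices to [d] by assimilation. /libeenutzi/ → libeenudzi.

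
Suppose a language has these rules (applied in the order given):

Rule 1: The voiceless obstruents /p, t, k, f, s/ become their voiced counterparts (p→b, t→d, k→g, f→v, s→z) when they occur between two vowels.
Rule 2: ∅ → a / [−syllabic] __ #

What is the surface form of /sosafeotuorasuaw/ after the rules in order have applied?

sozaveoduorazuawa

Rule 1 (intervocalic voicing): /s/ is a voiceless obstruent between vowels /o/ and /a/, so it voices to [z]. /f/ is a voiceless obstruent between vowels /a/ and /e/, so it voices to [v]. /t/ is a voiceless obstruent between vowels /o/ and /u/, so it voices to [d]. /s/ is a voiceless obstruent between vowels /a/ and /u/, so it voices to [z]. /sosafeotuorasuaw/ → sozaveoduorazuaw.
Rule 2 (final a-epenthesis): the form ends in the consonant /w/, so [a] is inserted word-finally. /sozaveoduorazuaw/ → sozaveoduorazuawa.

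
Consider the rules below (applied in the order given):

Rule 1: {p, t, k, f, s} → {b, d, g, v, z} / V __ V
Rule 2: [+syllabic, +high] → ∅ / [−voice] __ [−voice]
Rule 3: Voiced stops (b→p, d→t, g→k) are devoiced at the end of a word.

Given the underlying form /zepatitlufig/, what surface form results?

zebaditluvik

Rule 1 (intervocalic voicing): /p/ is a voiceless obstruent between vowels /e/ and /a/, so it voices to [b]. /t/ is a voiceless obstruent between vowels /a/ and /i/, so it voices to [d]. /f/ is a voiceless obstruent between vowels /u/ and /i/, so it voices to [v]. /zepatitlufig/ → zebaditluvig.
Rule 2 (high vowel syncope): no segment meets the environment; /zebaditluvig/ is unchanged.
Rule 3 (final devoicing): /g/ is a voiced stop in word-final position, so it devoices to [k]. /zebaditluvig/ → zebaditluvik.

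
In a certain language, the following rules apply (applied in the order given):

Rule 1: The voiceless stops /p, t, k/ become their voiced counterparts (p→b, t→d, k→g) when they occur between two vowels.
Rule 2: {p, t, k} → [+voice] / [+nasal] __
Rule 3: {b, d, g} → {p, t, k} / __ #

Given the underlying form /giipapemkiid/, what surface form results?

Rule 1 (intervocalic voicing): /p/ is a voiceless stop between vowels /i/ and /a/, so it voices to [b]. /p/ is a voiceless stop between vowels /a/ and /e/, so it voices to [b]. /giipapemkiid/ → giibabemkiid.
Rule 2 (post-nasal voicing): /k/ is a voiceless stop immediately after the nasal /m/, so it voices to [g]. /giibabemkiid/ → giibabemgiid.
Rule 3 (final devoicing): /d/ is a voiced stop in word-final position, so it devoices to [t]. /giibabemgiid/ → giibabemgiit.

giibabemgiit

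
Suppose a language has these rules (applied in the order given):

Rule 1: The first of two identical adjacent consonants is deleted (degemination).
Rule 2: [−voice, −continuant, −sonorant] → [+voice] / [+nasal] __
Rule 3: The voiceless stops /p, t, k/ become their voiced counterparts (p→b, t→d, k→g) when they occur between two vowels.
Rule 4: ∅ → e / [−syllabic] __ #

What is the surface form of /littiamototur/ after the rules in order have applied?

Rule 1 (degemination): /tt/ is a geminate; the first /t/ deletes. /littiamototur/ → litiamototur.
Rule 2 (post-nasal voicing): no segment meets the environment; /litiamototur/ is unchanged.
Rule 3 (intervocalic voicing): /t/ is a voiceless stop between vowels /i/ and /i/, so it voices to [d]. /t/ is a voiceless stop between vowels /o/ and /o/, so it voices to [d]. /t/ is a voiceless stop between vowels /o/ and /u/, so it voices to [d]. /litiamototur/ → lidiamododur.
Rule 4 (final e-epenthesis): the form ends in the consonant /r/, so [e] is inserted word-finally. /lidiamododur/ → lidiamododure.

lidiamododure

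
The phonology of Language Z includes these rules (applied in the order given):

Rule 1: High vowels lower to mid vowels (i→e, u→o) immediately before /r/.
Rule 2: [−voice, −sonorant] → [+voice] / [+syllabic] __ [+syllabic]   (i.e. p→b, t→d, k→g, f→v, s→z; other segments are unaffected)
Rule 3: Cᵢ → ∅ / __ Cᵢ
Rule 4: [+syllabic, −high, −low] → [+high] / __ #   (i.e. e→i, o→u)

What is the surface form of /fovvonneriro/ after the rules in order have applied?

Rule 1 (pre-rhotic lowering): /i/ is a high vowel immediately before /r/, so it lowers to [e]. /fovvonneriro/ → fovvonnerero.
Rule 2 (intervocalic voicing): no segment meets the environment; /fovvonnerero/ is unchanged.
Rule 3 (degemination): /vv/ is a geminate; the first /v/ deletes. /nn/ is a geminate; the first /n/ deletes. /fovvonnerero/ → fovonerero.
Rule 4 (final vowel raising): /o/ is a mid vowel in word-final position, so it raises to [u]. /fovonerero/ → fovonereru.

fovonereru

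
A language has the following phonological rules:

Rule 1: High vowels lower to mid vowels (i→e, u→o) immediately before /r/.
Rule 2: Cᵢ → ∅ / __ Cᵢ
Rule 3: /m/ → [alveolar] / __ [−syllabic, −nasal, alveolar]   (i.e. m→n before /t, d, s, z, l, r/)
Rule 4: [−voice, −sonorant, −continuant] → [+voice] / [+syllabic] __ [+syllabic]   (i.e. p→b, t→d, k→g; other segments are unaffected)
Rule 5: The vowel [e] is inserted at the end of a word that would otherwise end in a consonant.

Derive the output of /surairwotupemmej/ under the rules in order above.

Rule 1 (pre-rhotic lowering): /u/ is a high vowel immediately before /r/, so it lowers to [o]. /i/ is a high vowel immediately before /r/, so it lowers to [e]. /surairwotupemmej/ → soraerwotupemmej.
Rule 2 (degemination): /mm/ is a geminate; the first /m/ deletes. /soraerwotupemmej/ → soraerwotupemej.
Rule 3 (nasal place assimilation): no segment meets the environment; /soraerwotupemej/ is unchanged.
Rule 4 (intervocalic voicing): /t/ is a voiceless stop between vowels /o/ and /u/, so it voices to [d]. /p/ is a voiceless stop between vowels /u/ and /e/, so it voices to [b]. /soraerwotupemej/ → soraerwodubemej.
Rule 5 (final e-epenthesis): the form ends in the consonant /j/, so [e] is inserted word-finally. /soraerwodubemej/ → soraerwodubemeje.

soraerwodubemeje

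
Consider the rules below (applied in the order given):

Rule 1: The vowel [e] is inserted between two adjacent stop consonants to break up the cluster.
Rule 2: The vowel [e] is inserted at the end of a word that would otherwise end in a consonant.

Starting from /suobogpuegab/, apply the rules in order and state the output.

suobogepuegabe

Rule 1 (stop-cluster e-epenthesis): /g/ and /p/ form a stop–stop cluster, so [e] is inserted between them. /suobogpuegab/ → suobogepuegab.
Rule 2 (final e-epenthesis): the form ends in the consonant /b/, so [e] is inserted word-finally. /suobogepuegab/ → suobogepuegabe.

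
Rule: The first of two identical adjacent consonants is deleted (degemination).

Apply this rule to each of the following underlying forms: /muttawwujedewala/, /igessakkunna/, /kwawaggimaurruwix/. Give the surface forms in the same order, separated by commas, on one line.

/muttawwujedewala/: /tt/ is a geminate; the first /t/ deletes. /ww/ is a geminate; the first /w/ deletes. → [mutawujedewala].
/igessakkunna/: /ss/ is a geminate; the first /s/ deletes. /kk/ is a geminate; the first /k/ deletes. /nn/ is a geminate; the first /n/ deletes. → [igesakuna].
/kwawaggimaurruwix/: /gg/ is a geminate; the first /g/ deletes. /rr/ is a geminate; the first /r/ deletes. → [kwawagimauruwix].

mutawujedewala, igesakuna, kwawagimauruwix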